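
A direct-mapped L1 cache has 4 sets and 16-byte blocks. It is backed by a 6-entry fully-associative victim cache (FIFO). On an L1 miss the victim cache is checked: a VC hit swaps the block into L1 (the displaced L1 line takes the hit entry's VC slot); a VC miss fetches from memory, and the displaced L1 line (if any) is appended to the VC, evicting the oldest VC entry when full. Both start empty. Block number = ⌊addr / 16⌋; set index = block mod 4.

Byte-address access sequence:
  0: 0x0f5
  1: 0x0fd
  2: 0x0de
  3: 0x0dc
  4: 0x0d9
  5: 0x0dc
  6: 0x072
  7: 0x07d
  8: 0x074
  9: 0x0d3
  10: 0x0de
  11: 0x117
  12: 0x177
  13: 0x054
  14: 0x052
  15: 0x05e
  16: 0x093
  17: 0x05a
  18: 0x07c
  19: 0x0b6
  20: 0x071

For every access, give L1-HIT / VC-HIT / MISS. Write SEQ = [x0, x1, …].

  [0] addr=0xf5 blk=15 s=3: MISS | VC []
  [1] addr=0xfd blk=15 s=3: L1-HIT | VC []
  [2] addr=0xde blk=13 s=1: MISS | VC []
  [3] addr=0xdc blk=13 s=1: L1-HIT | VC []
  [4] addr=0xd9 blk=13 s=1: L1-HIT | VC []
  [5] addr=0xdc blk=13 s=1: L1-HIT | VC []
  [6] addr=0x72 blk=7 s=3: MISS | VC [15]
  [7] addr=0x7d blk=7 s=3: L1-HIT | VC [15]
  [8] addr=0x74 blk=7 s=3: L1-HIT | VC [15]
  [9] addr=0xd3 blk=13 s=1: L1-HIT | VC [15]
  [10] addr=0xde blk=13 s=1: L1-HIT | VC [15]
  [11] addr=0x117 blk=17 s=1: MISS | VC [15, 13]
  [12] addr=0x177 blk=23 s=3: MISS | VC [15, 13, 7]
  [13] addr=0x54 blk=5 s=1: MISS | VC [15, 13, 7, 17]
  [14] addr=0x52 blk=5 s=1: L1-HIT | VC [15, 13, 7, 17]
  [15] addr=0x5e blk=5 s=1: L1-HIT | VC [15, 13, 7, 17]
  [16] addr=0x93 blk=9 s=1: MISS | VC [15, 13, 7, 17, 5]
  [17] addr=0x5a blk=5 s=1: VC-HIT | VC [15, 13, 7, 17, 9]
  [18] addr=0x7c blk=7 s=3: VC-HIT | VC [15, 13, 23, 17, 9]
  [19] addr=0xb6 blk=11 s=3: MISS | VC [15, 13, 23, 17, 9, 7]
  [20] addr=0x71 blk=7 s=3: VC-HIT | VC [15, 13, 23, 17, 9, 11]

SEQ = [MISS, L1-HIT, MISS, L1-HIT, L1-HIT, L1-HIT, MISS, L1-HIT, L1-HIT, L1-HIT, L1-HIT, MISS, MISS, MISS, L1-HIT, L1-HIT, MISS, VC-HIT, VC-HIT, MISS, VC-HIT]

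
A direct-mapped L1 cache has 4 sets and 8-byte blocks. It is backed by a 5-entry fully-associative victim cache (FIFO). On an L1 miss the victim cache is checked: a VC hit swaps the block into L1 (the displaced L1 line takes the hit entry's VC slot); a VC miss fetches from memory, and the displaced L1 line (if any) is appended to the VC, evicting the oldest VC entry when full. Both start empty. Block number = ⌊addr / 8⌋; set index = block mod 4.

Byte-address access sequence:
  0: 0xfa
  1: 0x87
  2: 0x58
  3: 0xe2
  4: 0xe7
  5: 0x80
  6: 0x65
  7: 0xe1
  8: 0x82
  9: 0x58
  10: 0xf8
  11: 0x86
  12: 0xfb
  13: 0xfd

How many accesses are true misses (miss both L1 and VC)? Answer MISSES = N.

MISSES = 5

#0 0xfa→b31/s3 MISS; vc=[]
#1 0x87→b16/s0 MISS; vc=[]
#2 0x58→b11/s3 MISS; vc=[31]
#3 0xe2→b28/s0 MISS; vc=[31,16]
#4 0xe7→b28/s0 L1-HIT; vc=[31,16]
#5 0x80→b16/s0 VC-HIT; vc=[31,28]
#6 0x65→b12/s0 MISS; vc=[31,28,16]
#7 0xe1→b28/s0 VC-HIT; vc=[31,12,16]
#8 0x82→b16/s0 VC-HIT; vc=[31,12,28]
#9 0x58→b11/s3 L1-HIT; vc=[31,12,28]
#10 0xf8→b31/s3 VC-HIT; vc=[11,12,28]
#11 0x86→b16/s0 L1-HIT; vc=[11,12,28]
#12 0xfb→b31/s3 L1-HIT; vc=[11,12,28]
#13 0xfd→b31/s3 L1-HIT; vc=[11,12,28]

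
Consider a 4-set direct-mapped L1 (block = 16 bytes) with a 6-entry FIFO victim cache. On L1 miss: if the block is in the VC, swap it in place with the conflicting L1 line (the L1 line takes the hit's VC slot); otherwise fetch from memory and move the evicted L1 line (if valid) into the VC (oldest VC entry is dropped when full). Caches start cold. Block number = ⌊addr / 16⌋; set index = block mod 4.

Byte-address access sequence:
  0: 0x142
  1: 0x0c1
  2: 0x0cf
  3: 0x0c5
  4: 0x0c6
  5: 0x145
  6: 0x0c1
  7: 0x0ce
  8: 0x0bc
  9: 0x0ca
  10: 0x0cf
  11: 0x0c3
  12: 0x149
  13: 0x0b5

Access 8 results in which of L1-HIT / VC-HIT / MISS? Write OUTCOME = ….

OUTCOME = MISS

0: 0x142 (blk 20, set 0) → MISS  vc=[]
1: 0xc1 (blk 12, set 0) → MISS  vc=[20]
2: 0xcf (blk 12, set 0) → L1-HIT  vc=[20]
3: 0xc5 (blk 12, set 0) → L1-HIT  vc=[20]
4: 0xc6 (blk 12, set 0) → L1-HIT  vc=[20]
5: 0x145 (blk 20, set 0) → VC-HIT  vc=[12]
6: 0xc1 (blk 12, set 0) → VC-HIT  vc=[20]
7: 0xce (blk 12, set 0) → L1-HIT  vc=[20]
8: 0xbc (blk 11, set 3) → MISS  vc=[20]
9: 0xca (blk 12, set 0) → L1-HIT  vc=[20]
10: 0xcf (blk 12, set 0) → L1-HIT  vc=[20]
11: 0xc3 (blk 12, set 0) → L1-HIT  vc=[20]
12: 0x149 (blk 20, set 0) → VC-HIT  vc=[12]
13: 0xb5 (blk 11, set 3) → L1-HIT  vc=[12]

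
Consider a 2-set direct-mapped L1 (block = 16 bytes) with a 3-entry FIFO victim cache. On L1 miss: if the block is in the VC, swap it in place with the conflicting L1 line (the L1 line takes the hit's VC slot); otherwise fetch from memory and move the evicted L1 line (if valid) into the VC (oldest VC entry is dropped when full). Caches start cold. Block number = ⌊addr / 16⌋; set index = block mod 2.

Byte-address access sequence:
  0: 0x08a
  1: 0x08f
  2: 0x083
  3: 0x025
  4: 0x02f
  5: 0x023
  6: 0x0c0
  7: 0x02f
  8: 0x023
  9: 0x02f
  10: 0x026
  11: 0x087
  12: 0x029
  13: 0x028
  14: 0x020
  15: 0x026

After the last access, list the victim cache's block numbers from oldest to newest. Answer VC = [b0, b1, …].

VC = [8, 12]

0: 0x8a (blk 8, set 0) → MISS  vc=[]
1: 0x8f (blk 8, set 0) → L1-HIT  vc=[]
2: 0x83 (blk 8, set 0) → L1-HIT  vc=[]
3: 0x25 (blk 2, set 0) → MISS  vc=[8]
4: 0x2f (blk 2, set 0) → L1-HIT  vc=[8]
5: 0x23 (blk 2, set 0) → L1-HIT  vc=[8]
6: 0xc0 (blk 12, set 0) → MISS  vc=[8, 2]
7: 0x2f (blk 2, set 0) → VC-HIT  vc=[8, 12]
8: 0x23 (blk 2, set 0) → L1-HIT  vc=[8, 12]
9: 0x2f (blk 2, set 0) → L1-HIT  vc=[8, 12]
10: 0x26 (blk 2, set 0) → L1-HIT  vc=[8, 12]
11: 0x87 (blk 8, set 0) → VC-HIT  vc=[2, 12]
12: 0x29 (blk 2, set 0) → VC-HIT  vc=[8, 12]
13: 0x28 (blk 2, set 0) → L1-HIT  vc=[8, 12]
14: 0x20 (blk 2, set 0) → L1-HIT  vc=[8, 12]
15: 0x26 (blk 2, set 0) → L1-HIT  vc=[8, 12]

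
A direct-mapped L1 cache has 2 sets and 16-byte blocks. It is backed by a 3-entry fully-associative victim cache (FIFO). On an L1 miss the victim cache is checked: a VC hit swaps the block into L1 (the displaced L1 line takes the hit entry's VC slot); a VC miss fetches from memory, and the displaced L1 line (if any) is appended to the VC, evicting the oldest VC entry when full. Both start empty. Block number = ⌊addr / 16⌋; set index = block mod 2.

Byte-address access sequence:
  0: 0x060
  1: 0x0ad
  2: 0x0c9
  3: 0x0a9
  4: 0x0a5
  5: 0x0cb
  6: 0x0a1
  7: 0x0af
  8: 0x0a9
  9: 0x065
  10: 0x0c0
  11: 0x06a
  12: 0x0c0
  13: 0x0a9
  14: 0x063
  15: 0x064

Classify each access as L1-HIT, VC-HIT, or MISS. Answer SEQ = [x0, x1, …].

SEQ = [MISS, MISS, MISS, VC-HIT, L1-HIT, VC-HIT, VC-HIT, L1-HIT, L1-HIT, VC-HIT, VC-HIT, VC-HIT, VC-HIT, VC-HIT, VC-HIT, L1-HIT]

  [0] addr=0x60 blk=6 s=0: MISS | VC []
  [1] addr=0xad blk=10 s=0: MISS | VC [6]
  [2] addr=0xc9 blk=12 s=0: MISS | VC [6, 10]
  [3] addr=0xa9 blk=10 s=0: VC-HIT | VC [6, 12]
  [4] addr=0xa5 blk=10 s=0: L1-HIT | VC [6, 12]
  [5] addr=0xcb blk=12 s=0: VC-HIT | VC [6, 10]
  [6] addr=0xa1 blk=10 s=0: VC-HIT | VC [6, 12]
  [7] addr=0xaf blk=10 s=0: L1-HIT | VC [6, 12]
  [8] addr=0xa9 blk=10 s=0: L1-HIT | VC [6, 12]
  [9] addr=0x65 blk=6 s=0: VC-HIT | VC [10, 12]
  [10] addr=0xc0 blk=12 s=0: VC-HIT | VC [10, 6]
  [11] addr=0x6a blk=6 s=0: VC-HIT | VC [10, 12]
  [12] addr=0xc0 blk=12 s=0: VC-HIT | VC [10, 6]
  [13] addr=0xa9 blk=10 s=0: VC-HIT | VC [12, 6]
  [14] addr=0x63 blk=6 s=0: VC-HIT | VC [12, 10]
  [15] addr=0x64 blk=6 s=0: L1-HIT | VC [12, 10]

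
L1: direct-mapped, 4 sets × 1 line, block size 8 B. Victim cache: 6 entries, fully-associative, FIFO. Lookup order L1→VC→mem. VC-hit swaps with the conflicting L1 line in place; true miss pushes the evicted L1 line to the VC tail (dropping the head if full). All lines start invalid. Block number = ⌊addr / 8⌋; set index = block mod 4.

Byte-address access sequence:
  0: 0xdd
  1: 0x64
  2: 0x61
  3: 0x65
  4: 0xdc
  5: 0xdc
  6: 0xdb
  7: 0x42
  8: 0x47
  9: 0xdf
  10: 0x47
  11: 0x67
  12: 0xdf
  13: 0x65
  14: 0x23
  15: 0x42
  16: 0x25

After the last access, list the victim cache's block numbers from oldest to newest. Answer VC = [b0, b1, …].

0: 0xdd (blk 27, set 3) → MISS  vc=[]
1: 0x64 (blk 12, set 0) → MISS  vc=[]
2: 0x61 (blk 12, set 0) → L1-HIT  vc=[]
3: 0x65 (blk 12, set 0) → L1-HIT  vc=[]
4: 0xdc (blk 27, set 3) → L1-HIT  vc=[]
5: 0xdc (blk 27, set 3) → L1-HIT  vc=[]
6: 0xdb (blk 27, set 3) → L1-HIT  vc=[]
7: 0x42 (blk 8, set 0) → MISS  vc=[12]
8: 0x47 (blk 8, set 0) → L1-HIT  vc=[12]
9: 0xdf (blk 27, set 3) → L1-HIT  vc=[12]
10: 0x47 (blk 8, set 0) → L1-HIT  vc=[12]
11: 0x67 (blk 12, set 0) → VC-HIT  vc=[8]
12: 0xdf (blk 27, set 3) → L1-HIT  vc=[8]
13: 0x65 (blk 12, set 0) → L1-HIT  vc=[8]
14: 0x23 (blk 4, set 0) → MISS  vc=[8, 12]
15: 0x42 (blk 8, set 0) → VC-HIT  vc=[4, 12]
16: 0x25 (blk 4, set 0) → VC-HIT  vc=[8, 12]

VC = [8, 12]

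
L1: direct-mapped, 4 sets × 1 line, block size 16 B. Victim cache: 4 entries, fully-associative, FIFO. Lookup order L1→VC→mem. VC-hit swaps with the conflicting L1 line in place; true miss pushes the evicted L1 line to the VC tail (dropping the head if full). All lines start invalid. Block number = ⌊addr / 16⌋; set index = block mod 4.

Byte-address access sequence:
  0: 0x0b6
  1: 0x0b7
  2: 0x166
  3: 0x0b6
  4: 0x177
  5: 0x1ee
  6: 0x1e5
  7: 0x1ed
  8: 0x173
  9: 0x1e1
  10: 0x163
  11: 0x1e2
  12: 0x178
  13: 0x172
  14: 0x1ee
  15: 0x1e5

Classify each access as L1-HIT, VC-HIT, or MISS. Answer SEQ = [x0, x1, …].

SEQ = [MISS, L1-HIT, MISS, L1-HIT, MISS, MISS, L1-HIT, L1-HIT, L1-HIT, L1-HIT, VC-HIT, VC-HIT, L1-HIT, L1-HIT, L1-HIT, L1-HIT]

0: 0xb6 (blk 11, set 3) → MISS  vc=[]
1: 0xb7 (blk 11, set 3) → L1-HIT  vc=[]
2: 0x166 (blk 22, set 2) → MISS  vc=[]
3: 0xb6 (blk 11, set 3) → L1-HIT  vc=[]
4: 0x177 (blk 23, set 3) → MISS  vc=[11]
5: 0x1ee (blk 30, set 2) → MISS  vc=[11, 22]
6: 0x1e5 (blk 30, set 2) → L1-HIT  vc=[11, 22]
7: 0x1ed (blk 30, set 2) → L1-HIT  vc=[11, 22]
8: 0x173 (blk 23, set 3) → L1-HIT  vc=[11, 22]
9: 0x1e1 (blk 30, set 2) → L1-HIT  vc=[11, 22]
10: 0x163 (blk 22, set 2) → VC-HIT  vc=[11, 30]
11: 0x1e2 (blk 30, set 2) → VC-HIT  vc=[11, 22]
12: 0x178 (blk 23, set 3) → L1-HIT  vc=[11, 22]
13: 0x172 (blk 23, set 3) → L1-HIT  vc=[11, 22]
14: 0x1ee (blk 30, set 2) → L1-HIT  vc=[11, 22]
15: 0x1e5 (blk 30, set 2) → L1-HIT  vc=[11, 22]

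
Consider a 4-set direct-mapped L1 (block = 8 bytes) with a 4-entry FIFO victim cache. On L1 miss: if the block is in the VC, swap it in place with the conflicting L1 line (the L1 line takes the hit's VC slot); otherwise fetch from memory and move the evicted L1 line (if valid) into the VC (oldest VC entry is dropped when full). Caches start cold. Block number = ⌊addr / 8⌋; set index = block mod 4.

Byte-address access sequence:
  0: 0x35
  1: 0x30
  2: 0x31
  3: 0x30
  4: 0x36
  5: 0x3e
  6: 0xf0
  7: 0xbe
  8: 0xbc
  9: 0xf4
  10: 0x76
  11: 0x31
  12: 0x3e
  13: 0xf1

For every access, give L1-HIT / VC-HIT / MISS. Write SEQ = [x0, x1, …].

#0 0x35→b6/s2 MISS; vc=[]
#1 0x30→b6/s2 L1-HIT; vc=[]
#2 0x31→b6/s2 L1-HIT; vc=[]
#3 0x30→b6/s2 L1-HIT; vc=[]
#4 0x36→b6/s2 L1-HIT; vc=[]
#5 0x3e→b7/s3 MISS; vc=[]
#6 0xf0→b30/s2 MISS; vc=[6]
#7 0xbe→b23/s3 MISS; vc=[6,7]
#8 0xbc→b23/s3 L1-HIT; vc=[6,7]
#9 0xf4→b30/s2 L1-HIT; vc=[6,7]
#10 0x76→b14/s2 MISS; vc=[6,7,30]
#11 0x31→b6/s2 VC-HIT; vc=[14,7,30]
#12 0x3e→b7/s3 VC-HIT; vc=[14,23,30]
#13 0xf1→b30/s2 VC-HIT; vc=[14,23,6]

SEQ = [MISS, L1-HIT, L1-HIT, L1-HIT, L1-HIT, MISS, MISS, MISS, L1-HIT, L1-HIT, MISS, VC-HIT, VC-HIT, VC-HIT]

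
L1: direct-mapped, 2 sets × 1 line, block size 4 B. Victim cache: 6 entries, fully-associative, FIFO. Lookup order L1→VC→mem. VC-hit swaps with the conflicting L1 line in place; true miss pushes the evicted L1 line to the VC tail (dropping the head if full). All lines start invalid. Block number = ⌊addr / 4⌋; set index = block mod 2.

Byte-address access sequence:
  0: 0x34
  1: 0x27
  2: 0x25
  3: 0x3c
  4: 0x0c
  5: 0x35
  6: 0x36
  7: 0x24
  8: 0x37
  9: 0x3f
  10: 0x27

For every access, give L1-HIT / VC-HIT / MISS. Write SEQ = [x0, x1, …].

SEQ = [MISS, MISS, L1-HIT, MISS, MISS, VC-HIT, L1-HIT, VC-HIT, VC-HIT, VC-HIT, VC-HIT]

  [0] addr=0x34 blk=13 s=1: MISS | VC []
  [1] addr=0x27 blk=9 s=1: MISS | VC [13]
  [2] addr=0x25 blk=9 s=1: L1-HIT | VC [13]
  [3] addr=0x3c blk=15 s=1: MISS | VC [13, 9]
  [4] addr=0xc blk=3 s=1: MISS | VC [13, 9, 15]
  [5] addr=0x35 blk=13 s=1: VC-HIT | VC [3, 9, 15]
  [6] addr=0x36 blk=13 s=1: L1-HIT | VC [3, 9, 15]
  [7] addr=0x24 blk=9 s=1: VC-HIT | VC [3, 13, 15]
  [8] addr=0x37 blk=13 s=1: VC-HIT | VC [3, 9, 15]
  [9] addr=0x3f blk=15 s=1: VC-HIT | VC [3, 9, 13]
  [10] addr=0x27 blk=9 s=1: VC-HIT | VC [3, 15, 13]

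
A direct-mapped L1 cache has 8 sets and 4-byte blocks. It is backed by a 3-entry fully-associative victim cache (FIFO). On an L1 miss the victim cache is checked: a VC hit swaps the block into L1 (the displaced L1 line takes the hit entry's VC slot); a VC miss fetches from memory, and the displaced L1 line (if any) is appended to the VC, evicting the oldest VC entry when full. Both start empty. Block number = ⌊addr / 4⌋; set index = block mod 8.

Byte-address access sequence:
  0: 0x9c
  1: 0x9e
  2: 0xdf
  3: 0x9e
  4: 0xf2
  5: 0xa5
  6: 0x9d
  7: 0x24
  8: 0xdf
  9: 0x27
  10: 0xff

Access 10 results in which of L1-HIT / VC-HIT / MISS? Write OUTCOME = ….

OUTCOME = MISS

  [0] addr=0x9c blk=39 s=7: MISS | VC []
  [1] addr=0x9e blk=39 s=7: L1-HIT | VC []
  [2] addr=0xdf blk=55 s=7: MISS | VC [39]
  [3] addr=0x9e blk=39 s=7: VC-HIT | VC [55]
  [4] addr=0xf2 blk=60 s=4: MISS | VC [55]
  [5] addr=0xa5 blk=41 s=1: MISS | VC [55]
  [6] addr=0x9d blk=39 s=7: L1-HIT | VC [55]
  [7] addr=0x24 blk=9 s=1: MISS | VC [55, 41]
  [8] addr=0xdf blk=55 s=7: VC-HIT | VC [39, 41]
  [9] addr=0x27 blk=9 s=1: L1-HIT | VC [39, 41]
  [10] addr=0xff blk=63 s=7: MISS | VC [39, 41, 55]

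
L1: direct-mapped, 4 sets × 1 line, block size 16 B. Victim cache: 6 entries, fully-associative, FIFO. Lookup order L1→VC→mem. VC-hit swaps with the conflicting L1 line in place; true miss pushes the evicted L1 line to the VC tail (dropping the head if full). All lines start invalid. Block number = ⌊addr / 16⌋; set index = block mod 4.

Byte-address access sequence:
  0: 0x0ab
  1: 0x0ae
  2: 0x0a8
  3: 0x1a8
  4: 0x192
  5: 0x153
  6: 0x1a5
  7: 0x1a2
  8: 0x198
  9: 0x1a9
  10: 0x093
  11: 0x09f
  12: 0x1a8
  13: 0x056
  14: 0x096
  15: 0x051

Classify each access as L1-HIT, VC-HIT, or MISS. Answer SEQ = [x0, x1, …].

SEQ = [MISS, L1-HIT, L1-HIT, MISS, MISS, MISS, L1-HIT, L1-HIT, VC-HIT, L1-HIT, MISS, L1-HIT, L1-HIT, MISS, VC-HIT, VC-HIT]

0: 0xab (blk 10, set 2) → MISS  vc=[]
1: 0xae (blk 10, set 2) → L1-HIT  vc=[]
2: 0xa8 (blk 10, set 2) → L1-HIT  vc=[]
3: 0x1a8 (blk 26, set 2) → MISS  vc=[10]
4: 0x192 (blk 25, set 1) → MISS  vc=[10]
5: 0x153 (blk 21, set 1) → MISS  vc=[10, 25]
6: 0x1a5 (blk 26, set 2) → L1-HIT  vc=[10, 25]
7: 0x1a2 (blk 26, set 2) → L1-HIT  vc=[10, 25]
8: 0x198 (blk 25, set 1) → VC-HIT  vc=[10, 21]
9: 0x1a9 (blk 26, set 2) → L1-HIT  vc=[10, 21]
10: 0x93 (blk 9, set 1) → MISS  vc=[10, 21, 25]
11: 0x9f (blk 9, set 1) → L1-HIT  vc=[10, 21, 25]
12: 0x1a8 (blk 26, set 2) → L1-HIT  vc=[10, 21, 25]
13: 0x56 (blk 5, set 1) → MISS  vc=[10, 21, 25, 9]
14: 0x96 (blk 9, set 1) → VC-HIT  vc=[10, 21, 25, 5]
15: 0x51 (blk 5, set 1) → VC-HIT  vc=[10, 21, 25, 9]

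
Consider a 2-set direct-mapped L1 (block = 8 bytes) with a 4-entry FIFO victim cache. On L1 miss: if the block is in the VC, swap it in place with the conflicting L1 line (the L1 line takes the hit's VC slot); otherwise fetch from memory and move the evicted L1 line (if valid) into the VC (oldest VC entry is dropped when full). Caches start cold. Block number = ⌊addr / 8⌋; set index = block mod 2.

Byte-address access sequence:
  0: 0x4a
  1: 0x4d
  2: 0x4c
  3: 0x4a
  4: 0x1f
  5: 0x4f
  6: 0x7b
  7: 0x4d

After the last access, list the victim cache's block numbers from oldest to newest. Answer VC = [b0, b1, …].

VC = [3, 15]

0: 0x4a (blk 9, set 1) → MISS  vc=[]
1: 0x4d (blk 9, set 1) → L1-HIT  vc=[]
2: 0x4c (blk 9, set 1) → L1-HIT  vc=[]
3: 0x4a (blk 9, set 1) → L1-HIT  vc=[]
4: 0x1f (blk 3, set 1) → MISS  vc=[9]
5: 0x4f (blk 9, set 1) → VC-HIT  vc=[3]
6: 0x7b (blk 15, set 1) → MISS  vc=[3, 9]
7: 0x4d (blk 9, set 1) → VC-HIT  vc=[3, 15]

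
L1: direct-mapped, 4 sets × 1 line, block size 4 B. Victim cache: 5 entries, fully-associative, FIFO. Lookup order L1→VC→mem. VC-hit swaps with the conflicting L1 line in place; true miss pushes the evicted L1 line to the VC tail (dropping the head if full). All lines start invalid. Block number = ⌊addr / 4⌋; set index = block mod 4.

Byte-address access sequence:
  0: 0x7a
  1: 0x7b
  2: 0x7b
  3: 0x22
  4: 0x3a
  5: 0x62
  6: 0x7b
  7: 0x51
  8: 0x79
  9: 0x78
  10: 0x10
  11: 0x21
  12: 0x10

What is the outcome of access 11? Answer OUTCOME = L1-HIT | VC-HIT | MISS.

#0 0x7a→b30/s2 MISS; vc=[]
#1 0x7b→b30/s2 L1-HIT; vc=[]
#2 0x7b→b30/s2 L1-HIT; vc=[]
#3 0x22→b8/s0 MISS; vc=[]
#4 0x3a→b14/s2 MISS; vc=[30]
#5 0x62→b24/s0 MISS; vc=[30,8]
#6 0x7b→b30/s2 VC-HIT; vc=[14,8]
#7 0x51→b20/s0 MISS; vc=[14,8,24]
#8 0x79→b30/s2 L1-HIT; vc=[14,8,24]
#9 0x78→b30/s2 L1-HIT; vc=[14,8,24]
#10 0x10→b4/s0 MISS; vc=[14,8,24,20]
#11 0x21→b8/s0 VC-HIT; vc=[14,4,24,20]
#12 0x10→b4/s0 VC-HIT; vc=[14,8,24,20]

OUTCOME = VC-HIT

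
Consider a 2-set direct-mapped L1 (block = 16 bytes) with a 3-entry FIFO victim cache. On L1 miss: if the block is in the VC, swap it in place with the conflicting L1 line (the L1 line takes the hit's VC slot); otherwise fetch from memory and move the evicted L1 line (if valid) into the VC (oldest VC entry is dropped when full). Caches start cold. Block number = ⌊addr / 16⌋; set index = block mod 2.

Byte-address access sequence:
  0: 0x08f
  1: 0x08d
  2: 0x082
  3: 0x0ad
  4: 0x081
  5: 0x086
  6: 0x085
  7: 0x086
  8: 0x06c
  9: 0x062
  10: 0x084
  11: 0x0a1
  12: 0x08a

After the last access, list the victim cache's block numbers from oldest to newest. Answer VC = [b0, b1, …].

VC = [10, 6]

#0 0x8f→b8/s0 MISS; vc=[]
#1 0x8d→b8/s0 L1-HIT; vc=[]
#2 0x82→b8/s0 L1-HIT; vc=[]
#3 0xad→b10/s0 MISS; vc=[8]
#4 0x81→b8/s0 VC-HIT; vc=[10]
#5 0x86→b8/s0 L1-HIT; vc=[10]
#6 0x85→b8/s0 L1-HIT; vc=[10]
#7 0x86→b8/s0 L1-HIT; vc=[10]
#8 0x6c→b6/s0 MISS; vc=[10,8]
#9 0x62→b6/s0 L1-HIT; vc=[10,8]
#10 0x84→b8/s0 VC-HIT; vc=[10,6]
#11 0xa1→b10/s0 VC-HIT; vc=[8,6]
#12 0x8a→b8/s0 VC-HIT; vc=[10,6]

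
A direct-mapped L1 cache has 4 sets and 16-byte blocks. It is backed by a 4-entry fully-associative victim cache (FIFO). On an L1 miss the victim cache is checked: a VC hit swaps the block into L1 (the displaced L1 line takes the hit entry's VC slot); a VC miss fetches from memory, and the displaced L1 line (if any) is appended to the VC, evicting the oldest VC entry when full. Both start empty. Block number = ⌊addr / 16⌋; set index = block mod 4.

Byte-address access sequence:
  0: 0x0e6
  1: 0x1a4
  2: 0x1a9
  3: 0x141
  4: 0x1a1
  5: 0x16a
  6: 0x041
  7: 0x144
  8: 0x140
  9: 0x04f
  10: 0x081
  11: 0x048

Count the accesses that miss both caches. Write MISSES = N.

MISSES = 6

  [0] addr=0xe6 blk=14 s=2: MISS | VC []
  [1] addr=0x1a4 blk=26 s=2: MISS | VC [14]
  [2] addr=0x1a9 blk=26 s=2: L1-HIT | VC [14]
  [3] addr=0x141 blk=20 s=0: MISS | VC [14]
  [4] addr=0x1a1 blk=26 s=2: L1-HIT | VC [14]
  [5] addr=0x16a blk=22 s=2: MISS | VC [14, 26]
  [6] addr=0x41 blk=4 s=0: MISS | VC [14, 26, 20]
  [7] addr=0x144 blk=20 s=0: VC-HIT | VC [14, 26, 4]
  [8] addr=0x140 blk=20 s=0: L1-HIT | VC [14, 26, 4]
  [9] addr=0x4f blk=4 s=0: VC-HIT | VC [14, 26, 20]
  [10] addr=0x81 blk=8 s=0: MISS | VC [14, 26, 20, 4]
  [11] addr=0x48 blk=4 s=0: VC-HIT | VC [14, 26, 20, 8]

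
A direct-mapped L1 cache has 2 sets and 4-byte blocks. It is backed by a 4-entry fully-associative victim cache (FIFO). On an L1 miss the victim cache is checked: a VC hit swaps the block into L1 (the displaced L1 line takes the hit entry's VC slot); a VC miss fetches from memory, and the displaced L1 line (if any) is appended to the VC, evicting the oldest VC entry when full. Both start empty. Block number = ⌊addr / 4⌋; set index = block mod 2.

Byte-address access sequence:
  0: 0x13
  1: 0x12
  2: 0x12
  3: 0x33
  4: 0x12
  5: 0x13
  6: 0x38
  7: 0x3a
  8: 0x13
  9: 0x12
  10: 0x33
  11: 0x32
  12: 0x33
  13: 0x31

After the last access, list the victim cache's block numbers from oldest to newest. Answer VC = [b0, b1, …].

  [0] addr=0x13 blk=4 s=0: MISS | VC []
  [1] addr=0x12 blk=4 s=0: L1-HIT | VC []
  [2] addr=0x12 blk=4 s=0: L1-HIT | VC []
  [3] addr=0x33 blk=12 s=0: MISS | VC [4]
  [4] addr=0x12 blk=4 s=0: VC-HIT | VC [12]
  [5] addr=0x13 blk=4 s=0: L1-HIT | VC [12]
  [6] addr=0x38 blk=14 s=0: MISS | VC [12, 4]
  [7] addr=0x3a blk=14 s=0: L1-HIT | VC [12, 4]
  [8] addr=0x13 blk=4 s=0: VC-HIT | VC [12, 14]
  [9] addr=0x12 blk=4 s=0: L1-HIT | VC [12, 14]
  [10] addr=0x33 blk=12 s=0: VC-HIT | VC [4, 14]
  [11] addr=0x32 blk=12 s=0: L1-HIT | VC [4, 14]
  [12] addr=0x33 blk=12 s=0: L1-HIT | VC [4, 14]
  [13] addr=0x31 blk=12 s=0: L1-HIT | VC [4, 14]

VC = [4, 14]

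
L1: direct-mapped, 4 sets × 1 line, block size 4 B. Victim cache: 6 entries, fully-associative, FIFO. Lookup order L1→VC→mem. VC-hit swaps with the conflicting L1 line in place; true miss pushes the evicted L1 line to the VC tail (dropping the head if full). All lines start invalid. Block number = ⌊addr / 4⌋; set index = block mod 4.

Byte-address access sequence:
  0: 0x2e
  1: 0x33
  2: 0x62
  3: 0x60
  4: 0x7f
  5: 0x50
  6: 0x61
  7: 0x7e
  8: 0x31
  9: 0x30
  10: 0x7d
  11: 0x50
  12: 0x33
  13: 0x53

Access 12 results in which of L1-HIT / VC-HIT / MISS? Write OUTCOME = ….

OUTCOME = VC-HIT

#0 0x2e→b11/s3 MISS; vc=[]
#1 0x33→b12/s0 MISS; vc=[]
#2 0x62→b24/s0 MISS; vc=[12]
#3 0x60→b24/s0 L1-HIT; vc=[12]
#4 0x7f→b31/s3 MISS; vc=[12,11]
#5 0x50→b20/s0 MISS; vc=[12,11,24]
#6 0x61→b24/s0 VC-HIT; vc=[12,11,20]
#7 0x7e→b31/s3 L1-HIT; vc=[12,11,20]
#8 0x31→b12/s0 VC-HIT; vc=[24,11,20]
#9 0x30→b12/s0 L1-HIT; vc=[24,11,20]
#10 0x7d→b31/s3 L1-HIT; vc=[24,11,20]
#11 0x50→b20/s0 VC-HIT; vc=[24,11,12]
#12 0x33→b12/s0 VC-HIT; vc=[24,11,20]
#13 0x53→b20/s0 VC-HIT; vc=[24,11,12]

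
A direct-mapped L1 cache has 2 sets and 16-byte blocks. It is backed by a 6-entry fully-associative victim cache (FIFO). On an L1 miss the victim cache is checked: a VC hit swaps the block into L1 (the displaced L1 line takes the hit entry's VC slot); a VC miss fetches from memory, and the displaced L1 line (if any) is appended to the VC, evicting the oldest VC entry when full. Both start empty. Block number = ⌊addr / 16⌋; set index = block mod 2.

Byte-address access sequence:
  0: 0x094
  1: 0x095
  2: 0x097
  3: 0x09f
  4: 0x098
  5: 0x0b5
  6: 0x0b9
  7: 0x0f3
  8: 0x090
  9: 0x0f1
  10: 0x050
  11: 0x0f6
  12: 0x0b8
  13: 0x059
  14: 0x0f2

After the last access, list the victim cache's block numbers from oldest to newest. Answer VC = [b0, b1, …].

VC = [9, 5, 11]

#0 0x94→b9/s1 MISS; vc=[]
#1 0x95→b9/s1 L1-HIT; vc=[]
#2 0x97→b9/s1 L1-HIT; vc=[]
#3 0x9f→b9/s1 L1-HIT; vc=[]
#4 0x98→b9/s1 L1-HIT; vc=[]
#5 0xb5→b11/s1 MISS; vc=[9]
#6 0xb9→b11/s1 L1-HIT; vc=[9]
#7 0xf3→b15/s1 MISS; vc=[9,11]
#8 0x90→b9/s1 VC-HIT; vc=[15,11]
#9 0xf1→b15/s1 VC-HIT; vc=[9,11]
#10 0x50→b5/s1 MISS; vc=[9,11,15]
#11 0xf6→b15/s1 VC-HIT; vc=[9,11,5]
#12 0xb8→b11/s1 VC-HIT; vc=[9,15,5]
#13 0x59→b5/s1 VC-HIT; vc=[9,15,11]
#14 0xf2→b15/s1 VC-HIT; vc=[9,5,11]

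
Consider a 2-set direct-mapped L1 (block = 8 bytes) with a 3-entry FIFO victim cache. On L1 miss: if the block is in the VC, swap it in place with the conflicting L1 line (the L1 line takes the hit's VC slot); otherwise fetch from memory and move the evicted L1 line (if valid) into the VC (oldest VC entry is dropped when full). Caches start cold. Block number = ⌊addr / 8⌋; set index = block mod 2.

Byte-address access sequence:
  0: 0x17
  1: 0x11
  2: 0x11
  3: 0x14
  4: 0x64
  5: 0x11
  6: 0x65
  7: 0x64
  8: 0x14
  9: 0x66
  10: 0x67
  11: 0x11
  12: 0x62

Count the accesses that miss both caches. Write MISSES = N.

MISSES = 2

  [0] addr=0x17 blk=2 s=0: MISS | VC []
  [1] addr=0x11 blk=2 s=0: L1-HIT | VC []
  [2] addr=0x11 blk=2 s=0: L1-HIT | VC []
  [3] addr=0x14 blk=2 s=0: L1-HIT | VC []
  [4] addr=0x64 blk=12 s=0: MISS | VC [2]
  [5] addr=0x11 blk=2 s=0: VC-HIT | VC [12]
  [6] addr=0x65 blk=12 s=0: VC-HIT | VC [2]
  [7] addr=0x64 blk=12 s=0: L1-HIT | VC [2]
  [8] addr=0x14 blk=2 s=0: VC-HIT | VC [12]
  [9] addr=0x66 blk=12 s=0: VC-HIT | VC [2]
  [10] addr=0x67 blk=12 s=0: L1-HIT | VC [2]
  [11] addr=0x11 blk=2 s=0: VC-HIT | VC [12]
  [12] addr=0x62 blk=12 s=0: VC-HIT | VC [2]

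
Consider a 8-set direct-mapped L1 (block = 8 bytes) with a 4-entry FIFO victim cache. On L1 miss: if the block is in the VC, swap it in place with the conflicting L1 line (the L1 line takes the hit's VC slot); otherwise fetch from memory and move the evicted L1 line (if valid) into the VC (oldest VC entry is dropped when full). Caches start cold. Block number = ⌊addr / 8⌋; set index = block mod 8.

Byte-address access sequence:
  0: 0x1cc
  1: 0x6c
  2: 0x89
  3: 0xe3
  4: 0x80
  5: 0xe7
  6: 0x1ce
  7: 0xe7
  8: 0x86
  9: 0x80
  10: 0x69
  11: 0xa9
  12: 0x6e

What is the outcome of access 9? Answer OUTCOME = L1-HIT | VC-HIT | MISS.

#0 0x1cc→b57/s1 MISS; vc=[]
#1 0x6c→b13/s5 MISS; vc=[]
#2 0x89→b17/s1 MISS; vc=[57]
#3 0xe3→b28/s4 MISS; vc=[57]
#4 0x80→b16/s0 MISS; vc=[57]
#5 0xe7→b28/s4 L1-HIT; vc=[57]
#6 0x1ce→b57/s1 VC-HIT; vc=[17]
#7 0xe7→b28/s4 L1-HIT; vc=[17]
#8 0x86→b16/s0 L1-HIT; vc=[17]
#9 0x80→b16/s0 L1-HIT; vc=[17]
#10 0x69→b13/s5 L1-HIT; vc=[17]
#11 0xa9→b21/s5 MISS; vc=[17,13]
#12 0x6e→b13/s5 VC-HIT; vc=[17,21]

OUTCOME = L1-HIT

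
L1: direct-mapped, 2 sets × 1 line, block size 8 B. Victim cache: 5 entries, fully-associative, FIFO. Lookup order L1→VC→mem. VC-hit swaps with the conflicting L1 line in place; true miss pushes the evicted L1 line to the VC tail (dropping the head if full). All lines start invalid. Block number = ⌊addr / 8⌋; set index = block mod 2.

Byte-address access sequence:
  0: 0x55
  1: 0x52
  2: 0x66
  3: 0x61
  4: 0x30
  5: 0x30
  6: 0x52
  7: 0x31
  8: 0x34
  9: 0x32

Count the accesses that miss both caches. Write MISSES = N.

MISSES = 3

#0 0x55→b10/s0 MISS; vc=[]
#1 0x52→b10/s0 L1-HIT; vc=[]
#2 0x66→b12/s0 MISS; vc=[10]
#3 0x61→b12/s0 L1-HIT; vc=[10]
#4 0x30→b6/s0 MISS; vc=[10,12]
#5 0x30→b6/s0 L1-HIT; vc=[10,12]
#6 0x52→b10/s0 VC-HIT; vc=[6,12]
#7 0x31→b6/s0 VC-HIT; vc=[10,12]
#8 0x34→b6/s0 L1-HIT; vc=[10,12]
#9 0x32→b6/s0 L1-HIT; vc=[10,12]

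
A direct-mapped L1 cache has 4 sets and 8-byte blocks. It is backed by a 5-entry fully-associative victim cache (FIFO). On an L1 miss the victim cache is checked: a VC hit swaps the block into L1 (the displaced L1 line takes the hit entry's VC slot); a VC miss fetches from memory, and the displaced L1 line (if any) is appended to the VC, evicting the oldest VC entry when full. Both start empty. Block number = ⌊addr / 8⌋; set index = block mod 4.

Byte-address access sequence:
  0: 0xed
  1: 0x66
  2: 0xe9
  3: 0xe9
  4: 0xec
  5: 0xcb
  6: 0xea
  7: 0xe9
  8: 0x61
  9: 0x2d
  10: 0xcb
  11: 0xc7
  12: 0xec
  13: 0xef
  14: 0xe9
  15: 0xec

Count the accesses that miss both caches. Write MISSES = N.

MISSES = 5

  [0] addr=0xed blk=29 s=1: MISS | VC []
  [1] addr=0x66 blk=12 s=0: MISS | VC []
  [2] addr=0xe9 blk=29 s=1: L1-HIT | VC []
  [3] addr=0xe9 blk=29 s=1: L1-HIT | VC []
  [4] addr=0xec blk=29 s=1: L1-HIT | VC []
  [5] addr=0xcb blk=25 s=1: MISS | VC [29]
  [6] addr=0xea blk=29 s=1: VC-HIT | VC [25]
  [7] addr=0xe9 blk=29 s=1: L1-HIT | VC [25]
  [8] addr=0x61 blk=12 s=0: L1-HIT | VC [25]
  [9] addr=0x2d blk=5 s=1: MISS | VC [25, 29]
  [10] addr=0xcb blk=25 s=1: VC-HIT | VC [5, 29]
  [11] addr=0xc7 blk=24 s=0: MISS | VC [5, 29, 12]
  [12] addr=0xec blk=29 s=1: VC-HIT | VC [5, 25, 12]
  [13] addr=0xef blk=29 s=1: L1-HIT | VC [5, 25, 12]
  [14] addr=0xe9 blk=29 s=1: L1-HIT | VC [5, 25, 12]
  [15] addr=0xec blk=29 s=1: L1-HIT | VC [5, 25, 12]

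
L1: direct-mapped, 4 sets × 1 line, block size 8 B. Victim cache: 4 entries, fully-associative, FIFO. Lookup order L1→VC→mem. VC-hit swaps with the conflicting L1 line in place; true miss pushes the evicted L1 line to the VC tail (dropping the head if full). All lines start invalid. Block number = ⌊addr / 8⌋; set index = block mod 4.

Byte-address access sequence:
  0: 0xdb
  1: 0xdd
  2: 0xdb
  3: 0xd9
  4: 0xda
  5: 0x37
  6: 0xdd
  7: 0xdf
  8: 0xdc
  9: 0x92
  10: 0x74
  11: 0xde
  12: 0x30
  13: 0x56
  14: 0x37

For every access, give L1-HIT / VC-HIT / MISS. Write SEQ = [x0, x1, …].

SEQ = [MISS, L1-HIT, L1-HIT, L1-HIT, L1-HIT, MISS, L1-HIT, L1-HIT, L1-HIT, MISS, MISS, L1-HIT, VC-HIT, MISS, VC-HIT]

#0 0xdb→b27/s3 MISS; vc=[]
#1 0xdd→b27/s3 L1-HIT; vc=[]
#2 0xdb→b27/s3 L1-HIT; vc=[]
#3 0xd9→b27/s3 L1-HIT; vc=[]
#4 0xda→b27/s3 L1-HIT; vc=[]
#5 0x37→b6/s2 MISS; vc=[]
#6 0xdd→b27/s3 L1-HIT; vc=[]
#7 0xdf→b27/s3 L1-HIT; vc=[]
#8 0xdc→b27/s3 L1-HIT; vc=[]
#9 0x92→b18/s2 MISS; vc=[6]
#10 0x74→b14/s2 MISS; vc=[6,18]
#11 0xde→b27/s3 L1-HIT; vc=[6,18]
#12 0x30→b6/s2 VC-HIT; vc=[14,18]
#13 0x56→b10/s2 MISS; vc=[14,18,6]
#14 0x37→b6/s2 VC-HIT; vc=[14,18,10]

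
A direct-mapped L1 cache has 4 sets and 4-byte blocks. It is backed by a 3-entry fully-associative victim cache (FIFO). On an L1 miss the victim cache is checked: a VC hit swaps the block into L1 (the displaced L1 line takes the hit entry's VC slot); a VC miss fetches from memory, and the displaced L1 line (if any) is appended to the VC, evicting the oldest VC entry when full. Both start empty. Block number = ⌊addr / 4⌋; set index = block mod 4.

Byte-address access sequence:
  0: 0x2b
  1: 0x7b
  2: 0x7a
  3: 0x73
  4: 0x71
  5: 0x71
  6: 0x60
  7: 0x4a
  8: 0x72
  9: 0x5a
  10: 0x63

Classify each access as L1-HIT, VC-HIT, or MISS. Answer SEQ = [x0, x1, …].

SEQ = [MISS, MISS, L1-HIT, MISS, L1-HIT, L1-HIT, MISS, MISS, VC-HIT, MISS, VC-HIT]

0: 0x2b (blk 10, set 2) → MISS  vc=[]
1: 0x7b (blk 30, set 2) → MISS  vc=[10]
2: 0x7a (blk 30, set 2) → L1-HIT  vc=[10]
3: 0x73 (blk 28, set 0) → MISS  vc=[10]
4: 0x71 (blk 28, set 0) → L1-HIT  vc=[10]
5: 0x71 (blk 28, set 0) → L1-HIT  vc=[10]
6: 0x60 (blk 24, set 0) → MISS  vc=[10, 28]
7: 0x4a (blk 18, set 2) → MISS  vc=[10, 28, 30]
8: 0x72 (blk 28, set 0) → VC-HIT  vc=[10, 24, 30]
9: 0x5a (blk 22, set 2) → MISS  vc=[24, 30, 18]
10: 0x63 (blk 24, set 0) → VC-HIT  vc=[28, 30, 18]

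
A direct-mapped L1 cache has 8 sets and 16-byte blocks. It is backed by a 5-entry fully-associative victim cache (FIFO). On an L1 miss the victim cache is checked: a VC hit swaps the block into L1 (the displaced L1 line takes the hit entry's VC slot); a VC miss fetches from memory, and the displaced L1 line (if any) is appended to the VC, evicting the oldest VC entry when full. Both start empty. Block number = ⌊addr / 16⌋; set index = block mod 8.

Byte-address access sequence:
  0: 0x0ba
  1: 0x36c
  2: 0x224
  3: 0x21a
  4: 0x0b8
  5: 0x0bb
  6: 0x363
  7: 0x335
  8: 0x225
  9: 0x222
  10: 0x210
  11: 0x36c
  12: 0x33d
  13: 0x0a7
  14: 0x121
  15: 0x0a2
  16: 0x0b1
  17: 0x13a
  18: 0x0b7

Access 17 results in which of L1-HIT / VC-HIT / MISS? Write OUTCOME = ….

OUTCOME = MISS

#0 0xba→b11/s3 MISS; vc=[]
#1 0x36c→b54/s6 MISS; vc=[]
#2 0x224→b34/s2 MISS; vc=[]
#3 0x21a→b33/s1 MISS; vc=[]
#4 0xb8→b11/s3 L1-HIT; vc=[]
#5 0xbb→b11/s3 L1-HIT; vc=[]
#6 0x363→b54/s6 L1-HIT; vc=[]
#7 0x335→b51/s3 MISS; vc=[11]
#8 0x225→b34/s2 L1-HIT; vc=[11]
#9 0x222→b34/s2 L1-HIT; vc=[11]
#10 0x210→b33/s1 L1-HIT; vc=[11]
#11 0x36c→b54/s6 L1-HIT; vc=[11]
#12 0x33d→b51/s3 L1-HIT; vc=[11]
#13 0xa7→b10/s2 MISS; vc=[11,34]
#14 0x121→b18/s2 MISS; vc=[11,34,10]
#15 0xa2→b10/s2 VC-HIT; vc=[11,34,18]
#16 0xb1→b11/s3 VC-HIT; vc=[51,34,18]
#17 0x13a→b19/s3 MISS; vc=[51,34,18,11]
#18 0xb7→b11/s3 VC-HIT; vc=[51,34,18,19]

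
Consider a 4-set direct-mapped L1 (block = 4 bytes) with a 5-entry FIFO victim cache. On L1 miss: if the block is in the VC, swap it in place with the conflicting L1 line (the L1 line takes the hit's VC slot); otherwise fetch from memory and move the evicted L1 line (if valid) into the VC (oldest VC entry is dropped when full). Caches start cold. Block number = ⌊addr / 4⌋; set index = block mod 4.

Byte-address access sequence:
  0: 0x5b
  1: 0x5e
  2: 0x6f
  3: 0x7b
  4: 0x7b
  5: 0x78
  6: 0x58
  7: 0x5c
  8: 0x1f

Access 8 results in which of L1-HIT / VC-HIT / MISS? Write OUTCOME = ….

OUTCOME = MISS

#0 0x5b→b22/s2 MISS; vc=[]
#1 0x5e→b23/s3 MISS; vc=[]
#2 0x6f→b27/s3 MISS; vc=[23]
#3 0x7b→b30/s2 MISS; vc=[23,22]
#4 0x7b→b30/s2 L1-HIT; vc=[23,22]
#5 0x78→b30/s2 L1-HIT; vc=[23,22]
#6 0x58→b22/s2 VC-HIT; vc=[23,30]
#7 0x5c→b23/s3 VC-HIT; vc=[27,30]
#8 0x1f→b7/s3 MISS; vc=[27,30,23]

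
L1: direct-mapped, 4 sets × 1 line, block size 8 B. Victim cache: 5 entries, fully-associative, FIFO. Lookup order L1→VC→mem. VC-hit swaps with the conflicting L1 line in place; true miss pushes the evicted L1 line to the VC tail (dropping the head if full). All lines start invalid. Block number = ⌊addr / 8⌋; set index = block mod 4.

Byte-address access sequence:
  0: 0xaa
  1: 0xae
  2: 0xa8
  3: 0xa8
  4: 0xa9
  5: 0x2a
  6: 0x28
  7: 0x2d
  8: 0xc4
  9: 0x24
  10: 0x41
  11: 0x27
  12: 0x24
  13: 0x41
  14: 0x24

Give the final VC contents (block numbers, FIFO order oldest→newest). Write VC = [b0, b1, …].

0: 0xaa (blk 21, set 1) → MISS  vc=[]
1: 0xae (blk 21, set 1) → L1-HIT  vc=[]
2: 0xa8 (blk 21, set 1) → L1-HIT  vc=[]
3: 0xa8 (blk 21, set 1) → L1-HIT  vc=[]
4: 0xa9 (blk 21, set 1) → L1-HIT  vc=[]
5: 0x2a (blk 5, set 1) → MISS  vc=[21]
6: 0x28 (blk 5, set 1) → L1-HIT  vc=[21]
7: 0x2d (blk 5, set 1) → L1-HIT  vc=[21]
8: 0xc4 (blk 24, set 0) → MISS  vc=[21]
9: 0x24 (blk 4, set 0) → MISS  vc=[21, 24]
10: 0x41 (blk 8, set 0) → MISS  vc=[21, 24, 4]
11: 0x27 (blk 4, set 0) → VC-HIT  vc=[21, 24, 8]
12: 0x24 (blk 4, set 0) → L1-HIT  vc=[21, 24, 8]
13: 0x41 (blk 8, set 0) → VC-HIT  vc=[21, 24, 4]
14: 0x24 (blk 4, set 0) → VC-HIT  vc=[21, 24, 8]

VC = [21, 24, 8]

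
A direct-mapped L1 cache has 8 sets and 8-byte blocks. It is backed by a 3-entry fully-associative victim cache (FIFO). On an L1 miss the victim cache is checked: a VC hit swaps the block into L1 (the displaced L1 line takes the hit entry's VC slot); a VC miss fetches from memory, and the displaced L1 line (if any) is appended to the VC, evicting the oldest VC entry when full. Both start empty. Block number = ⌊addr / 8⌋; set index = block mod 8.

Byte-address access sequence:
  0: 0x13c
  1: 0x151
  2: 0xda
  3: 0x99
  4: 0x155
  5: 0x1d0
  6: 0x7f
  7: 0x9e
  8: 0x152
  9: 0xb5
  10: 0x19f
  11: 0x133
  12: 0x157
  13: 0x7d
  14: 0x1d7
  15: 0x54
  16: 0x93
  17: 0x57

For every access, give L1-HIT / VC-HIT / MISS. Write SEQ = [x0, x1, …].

  [0] addr=0x13c blk=39 s=7: MISS | VC []
  [1] addr=0x151 blk=42 s=2: MISS | VC []
  [2] addr=0xda blk=27 s=3: MISS | VC []
  [3] addr=0x99 blk=19 s=3: MISS | VC [27]
  [4] addr=0x155 blk=42 s=2: L1-HIT | VC [27]
  [5] addr=0x1d0 blk=58 s=2: MISS | VC [27, 42]
  [6] addr=0x7f blk=15 s=7: MISS | VC [27, 42, 39]
  [7] addr=0x9e blk=19 s=3: L1-HIT | VC [27, 42, 39]
  [8] addr=0x152 blk=42 s=2: VC-HIT | VC [27, 58, 39]
  [9] addr=0xb5 blk=22 s=6: MISS | VC [27, 58, 39]
  [10] addr=0x19f blk=51 s=3: MISS | VC [58, 39, 19]
  [11] addr=0x133 blk=38 s=6: MISS | VC [39, 19, 22]
  [12] addr=0x157 blk=42 s=2: L1-HIT | VC [39, 19, 22]
  [13] addr=0x7d blk=15 s=7: L1-HIT | VC [39, 19, 22]
  [14] addr=0x1d7 blk=58 s=2: MISS | VC [19, 22, 42]
  [15] addr=0x54 blk=10 s=2: MISS | VC [22, 42, 58]
  [16] addr=0x93 blk=18 s=2: MISS | VC [42, 58, 10]
  [17] addr=0x57 blk=10 s=2: VC-HIT | VC [42, 58, 18]

SEQ = [MISS, MISS, MISS, MISS, L1-HIT, MISS, MISS, L1-HIT, VC-HIT, MISS, MISS, MISS, L1-HIT, L1-HIT, MISS, MISS, MISS, VC-HIT]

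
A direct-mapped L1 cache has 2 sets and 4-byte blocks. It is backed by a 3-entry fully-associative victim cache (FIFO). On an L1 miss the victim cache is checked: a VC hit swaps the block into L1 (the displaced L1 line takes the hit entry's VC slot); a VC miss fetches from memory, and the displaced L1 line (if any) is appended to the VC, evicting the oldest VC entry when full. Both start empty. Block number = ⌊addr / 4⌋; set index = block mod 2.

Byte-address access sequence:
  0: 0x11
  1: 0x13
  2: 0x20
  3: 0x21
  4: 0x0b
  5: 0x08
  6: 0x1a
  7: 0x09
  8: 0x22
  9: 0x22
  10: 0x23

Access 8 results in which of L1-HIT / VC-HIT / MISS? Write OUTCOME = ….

OUTCOME = VC-HIT

  [0] addr=0x11 blk=4 s=0: MISS | VC []
  [1] addr=0x13 blk=4 s=0: L1-HIT | VC []
  [2] addr=0x20 blk=8 s=0: MISS | VC [4]
  [3] addr=0x21 blk=8 s=0: L1-HIT | VC [4]
  [4] addr=0xb blk=2 s=0: MISS | VC [4, 8]
  [5] addr=0x8 blk=2 s=0: L1-HIT | VC [4, 8]
  [6] addr=0x1a blk=6 s=0: MISS | VC [4, 8, 2]
  [7] addr=0x9 blk=2 s=0: VC-HIT | VC [4, 8, 6]
  [8] addr=0x22 blk=8 s=0: VC-HIT | VC [4, 2, 6]
  [9] addr=0x22 blk=8 s=0: L1-HIT | VC [4, 2, 6]
  [10] addr=0x23 blk=8 s=0: L1-HIT | VC [4, 2, 6]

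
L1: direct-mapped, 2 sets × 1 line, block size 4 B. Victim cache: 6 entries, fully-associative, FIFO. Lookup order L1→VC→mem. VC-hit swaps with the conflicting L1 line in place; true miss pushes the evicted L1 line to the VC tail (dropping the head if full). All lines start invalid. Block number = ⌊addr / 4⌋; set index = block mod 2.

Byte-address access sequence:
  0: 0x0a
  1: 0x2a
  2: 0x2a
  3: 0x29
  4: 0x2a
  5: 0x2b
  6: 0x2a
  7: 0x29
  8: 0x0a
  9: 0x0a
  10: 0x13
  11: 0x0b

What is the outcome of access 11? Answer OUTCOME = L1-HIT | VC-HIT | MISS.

OUTCOME = VC-HIT

#0 0xa→b2/s0 MISS; vc=[]
#1 0x2a→b10/s0 MISS; vc=[2]
#2 0x2a→b10/s0 L1-HIT; vc=[2]
#3 0x29→b10/s0 L1-HIT; vc=[2]
#4 0x2a→b10/s0 L1-HIT; vc=[2]
#5 0x2b→b10/s0 L1-HIT; vc=[2]
#6 0x2a→b10/s0 L1-HIT; vc=[2]
#7 0x29→b10/s0 L1-HIT; vc=[2]
#8 0xa→b2/s0 VC-HIT; vc=[10]
#9 0xa→b2/s0 L1-HIT; vc=[10]
#10 0x13→b4/s0 MISS; vc=[10,2]
#11 0xb→b2/s0 VC-HIT; vc=[10,4]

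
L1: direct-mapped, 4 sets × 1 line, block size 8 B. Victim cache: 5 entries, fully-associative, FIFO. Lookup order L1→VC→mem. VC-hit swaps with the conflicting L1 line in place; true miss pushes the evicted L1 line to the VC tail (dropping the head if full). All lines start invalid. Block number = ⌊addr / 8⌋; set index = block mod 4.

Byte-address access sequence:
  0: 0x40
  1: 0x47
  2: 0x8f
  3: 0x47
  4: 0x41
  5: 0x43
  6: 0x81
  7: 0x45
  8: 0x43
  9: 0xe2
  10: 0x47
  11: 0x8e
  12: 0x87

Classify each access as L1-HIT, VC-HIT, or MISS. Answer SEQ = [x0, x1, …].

SEQ = [MISS, L1-HIT, MISS, L1-HIT, L1-HIT, L1-HIT, MISS, VC-HIT, L1-HIT, MISS, VC-HIT, L1-HIT, VC-HIT]

  [0] addr=0x40 blk=8 s=0: MISS | VC []
  [1] addr=0x47 blk=8 s=0: L1-HIT | VC []
  [2] addr=0x8f blk=17 s=1: MISS | VC []
  [3] addr=0x47 blk=8 s=0: L1-HIT | VC []
  [4] addr=0x41 blk=8 s=0: L1-HIT | VC []
  [5] addr=0x43 blk=8 s=0: L1-HIT | VC []
  [6] addr=0x81 blk=16 s=0: MISS | VC [8]
  [7] addr=0x45 blk=8 s=0: VC-HIT | VC [16]
  [8] addr=0x43 blk=8 s=0: L1-HIT | VC [16]
  [9] addr=0xe2 blk=28 s=0: MISS | VC [16, 8]
  [10] addr=0x47 blk=8 s=0: VC-HIT | VC [16, 28]
  [11] addr=0x8e blk=17 s=1: L1-HIT | VC [16, 28]
  [12] addr=0x87 blk=16 s=0: VC-HIT | VC [8, 28]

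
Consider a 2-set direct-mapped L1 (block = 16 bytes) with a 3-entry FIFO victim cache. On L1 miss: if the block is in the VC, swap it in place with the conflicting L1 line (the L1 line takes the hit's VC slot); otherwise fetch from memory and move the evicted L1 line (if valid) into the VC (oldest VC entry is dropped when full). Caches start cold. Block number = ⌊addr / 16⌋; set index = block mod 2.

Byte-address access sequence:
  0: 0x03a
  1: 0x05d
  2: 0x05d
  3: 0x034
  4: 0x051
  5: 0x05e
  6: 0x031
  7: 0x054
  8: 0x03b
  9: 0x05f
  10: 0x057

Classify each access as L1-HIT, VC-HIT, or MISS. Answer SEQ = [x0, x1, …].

SEQ = [MISS, MISS, L1-HIT, VC-HIT, VC-HIT, L1-HIT, VC-HIT, VC-HIT, VC-HIT, VC-HIT, L1-HIT]

#0 0x3a→b3/s1 MISS; vc=[]
#1 0x5d→b5/s1 MISS; vc=[3]
#2 0x5d→b5/s1 L1-HIT; vc=[3]
#3 0x34→b3/s1 VC-HIT; vc=[5]
#4 0x51→b5/s1 VC-HIT; vc=[3]
#5 0x5e→b5/s1 L1-HIT; vc=[3]
#6 0x31→b3/s1 VC-HIT; vc=[5]
#7 0x54→b5/s1 VC-HIT; vc=[3]
#8 0x3b→b3/s1 VC-HIT; vc=[5]
#9 0x5f→b5/s1 VC-HIT; vc=[3]
#10 0x57→b5/s1 L1-HIT; vc=[3]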